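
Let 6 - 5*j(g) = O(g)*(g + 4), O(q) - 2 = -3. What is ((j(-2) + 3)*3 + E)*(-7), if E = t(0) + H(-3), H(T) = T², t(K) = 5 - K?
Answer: -973/5 ≈ -194.60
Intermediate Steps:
O(q) = -1 (O(q) = 2 - 3 = -1)
j(g) = 2 + g/5 (j(g) = 6/5 - (-1)*(g + 4)/5 = 6/5 - (-1)*(4 + g)/5 = 6/5 - (-4 - g)/5 = 6/5 + (⅘ + g/5) = 2 + g/5)
E = 14 (E = (5 - 1*0) + (-3)² = (5 + 0) + 9 = 5 + 9 = 14)
((j(-2) + 3)*3 + E)*(-7) = (((2 + (⅕)*(-2)) + 3)*3 + 14)*(-7) = (((2 - ⅖) + 3)*3 + 14)*(-7) = ((8/5 + 3)*3 + 14)*(-7) = ((23/5)*3 + 14)*(-7) = (69/5 + 14)*(-7) = (139/5)*(-7) = -973/5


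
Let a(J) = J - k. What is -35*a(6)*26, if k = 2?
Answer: -3640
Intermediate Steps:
a(J) = -2 + J (a(J) = J - 1*2 = J - 2 = -2 + J)
-35*a(6)*26 = -35*(-2 + 6)*26 = -35*4*26 = -140*26 = -3640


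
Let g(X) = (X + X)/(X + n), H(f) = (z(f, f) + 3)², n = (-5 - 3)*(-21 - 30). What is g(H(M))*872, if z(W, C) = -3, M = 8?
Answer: 0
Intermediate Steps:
n = 408 (n = -8*(-51) = 408)
H(f) = 0 (H(f) = (-3 + 3)² = 0² = 0)
g(X) = 2*X/(408 + X) (g(X) = (X + X)/(X + 408) = (2*X)/(408 + X) = 2*X/(408 + X))
g(H(M))*872 = (2*0/(408 + 0))*872 = (2*0/408)*872 = (2*0*(1/408))*872 = 0*872 = 0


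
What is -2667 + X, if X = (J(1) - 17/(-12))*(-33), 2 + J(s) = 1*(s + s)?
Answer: -10855/4 ≈ -2713.8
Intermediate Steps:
J(s) = -2 + 2*s (J(s) = -2 + 1*(s + s) = -2 + 1*(2*s) = -2 + 2*s)
X = -187/4 (X = ((-2 + 2*1) - 17/(-12))*(-33) = ((-2 + 2) - 17*(-1/12))*(-33) = (0 + 17/12)*(-33) = (17/12)*(-33) = -187/4 ≈ -46.750)
-2667 + X = -2667 - 187/4 = -10855/4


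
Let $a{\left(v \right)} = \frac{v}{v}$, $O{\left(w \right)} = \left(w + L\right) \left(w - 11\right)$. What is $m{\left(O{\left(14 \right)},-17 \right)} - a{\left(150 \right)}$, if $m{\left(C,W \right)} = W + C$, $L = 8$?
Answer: $48$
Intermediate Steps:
$O{\left(w \right)} = \left(-11 + w\right) \left(8 + w\right)$ ($O{\left(w \right)} = \left(w + 8\right) \left(w - 11\right) = \left(8 + w\right) \left(-11 + w\right) = \left(-11 + w\right) \left(8 + w\right)$)
$m{\left(C,W \right)} = C + W$
$a{\left(v \right)} = 1$
$m{\left(O{\left(14 \right)},-17 \right)} - a{\left(150 \right)} = \left(\left(-88 + 14^{2} - 42\right) - 17\right) - 1 = \left(\left(-88 + 196 - 42\right) - 17\right) - 1 = \left(66 - 17\right) - 1 = 49 - 1 = 48$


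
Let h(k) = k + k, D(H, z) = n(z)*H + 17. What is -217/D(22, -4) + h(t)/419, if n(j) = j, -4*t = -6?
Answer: 91136/29749 ≈ 3.0635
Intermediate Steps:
t = 3/2 (t = -1/4*(-6) = 3/2 ≈ 1.5000)
D(H, z) = 17 + H*z (D(H, z) = z*H + 17 = H*z + 17 = 17 + H*z)
h(k) = 2*k
-217/D(22, -4) + h(t)/419 = -217/(17 + 22*(-4)) + (2*(3/2))/419 = -217/(17 - 88) + 3*(1/419) = -217/(-71) + 3/419 = -217*(-1/71) + 3/419 = 217/71 + 3/419 = 91136/29749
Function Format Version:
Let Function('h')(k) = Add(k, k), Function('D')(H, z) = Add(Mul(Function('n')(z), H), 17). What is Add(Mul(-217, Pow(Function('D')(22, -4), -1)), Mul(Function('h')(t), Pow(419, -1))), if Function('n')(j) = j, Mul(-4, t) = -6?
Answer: Rational(91136, 29749) ≈ 3.0635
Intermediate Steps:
t = Rational(3, 2) (t = Mul(Rational(-1, 4), -6) = Rational(3, 2) ≈ 1.5000)
Function('D')(H, z) = Add(17, Mul(H, z)) (Function('D')(H, z) = Add(Mul(z, H), 17) = Add(Mul(H, z), 17) = Add(17, Mul(H, z)))
Function('h')(k) = Mul(2, k)
Add(Mul(-217, Pow(Function('D')(22, -4), -1)), Mul(Function('h')(t), Pow(419, -1))) = Add(Mul(-217, Pow(Add(17, Mul(22, -4)), -1)), Mul(Mul(2, Rational(3, 2)), Pow(419, -1))) = Add(Mul(-217, Pow(Add(17, -88), -1)), Mul(3, Rational(1, 419))) = Add(Mul(-217, Pow(-71, -1)), Rational(3, 419)) = Add(Mul(-217, Rational(-1, 71)), Rational(3, 419)) = Add(Rational(217, 71), Rational(3, 419)) = Rational(91136, 29749)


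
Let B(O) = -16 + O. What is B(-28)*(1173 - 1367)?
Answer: 8536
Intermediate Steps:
B(-28)*(1173 - 1367) = (-16 - 28)*(1173 - 1367) = -44*(-194) = 8536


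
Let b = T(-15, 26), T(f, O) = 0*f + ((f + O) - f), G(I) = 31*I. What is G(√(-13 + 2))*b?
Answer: 806*I*√11 ≈ 2673.2*I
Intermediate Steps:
T(f, O) = O (T(f, O) = 0 + ((O + f) - f) = 0 + O = O)
b = 26
G(√(-13 + 2))*b = (31*√(-13 + 2))*26 = (31*√(-11))*26 = (31*(I*√11))*26 = (31*I*√11)*26 = 806*I*√11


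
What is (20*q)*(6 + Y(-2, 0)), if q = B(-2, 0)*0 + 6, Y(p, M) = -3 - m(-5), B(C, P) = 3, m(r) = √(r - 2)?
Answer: 360 - 120*I*√7 ≈ 360.0 - 317.49*I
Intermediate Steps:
m(r) = √(-2 + r)
Y(p, M) = -3 - I*√7 (Y(p, M) = -3 - √(-2 - 5) = -3 - √(-7) = -3 - I*√7)
q = 6 (q = 3*0 + 6 = 0 + 6 = 6)
(20*q)*(6 + Y(-2, 0)) = (20*6)*(6 + (-3 - I*√7)) = 120*(3 - I*√7) = 360 - 120*I*√7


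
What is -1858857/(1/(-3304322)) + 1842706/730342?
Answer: 2242975985999803487/365171 ≈ 6.1423e+12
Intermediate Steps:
-1858857/(1/(-3304322)) + 1842706/730342 = -1858857/(-1/3304322) + 1842706*(1/730342) = -1858857*(-3304322) + 921353/365171 = 6142262079954 + 921353/365171 = 2242975985999803487/365171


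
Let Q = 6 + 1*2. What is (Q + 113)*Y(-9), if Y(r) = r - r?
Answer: 0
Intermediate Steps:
Q = 8 (Q = 6 + 2 = 8)
Y(r) = 0
(Q + 113)*Y(-9) = (8 + 113)*0 = 121*0 = 0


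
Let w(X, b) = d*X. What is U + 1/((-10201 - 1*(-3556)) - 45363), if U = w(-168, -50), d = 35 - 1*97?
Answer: 541715327/52008 ≈ 10416.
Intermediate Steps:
d = -62 (d = 35 - 97 = -62)
w(X, b) = -62*X
U = 10416 (U = -62*(-168) = 10416)
U + 1/((-10201 - 1*(-3556)) - 45363) = 10416 + 1/((-10201 - 1*(-3556)) - 45363) = 10416 + 1/((-10201 + 3556) - 45363) = 10416 + 1/(-6645 - 45363) = 10416 + 1/(-52008) = 10416 - 1/52008 = 541715327/52008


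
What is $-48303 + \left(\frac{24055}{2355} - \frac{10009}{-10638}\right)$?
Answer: $- \frac{80655397079}{1670166} \approx -48292.0$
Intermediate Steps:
$-48303 + \left(\frac{24055}{2355} - \frac{10009}{-10638}\right) = -48303 + \left(24055 \cdot \frac{1}{2355} - - \frac{10009}{10638}\right) = -48303 + \left(\frac{4811}{471} + \frac{10009}{10638}\right) = -48303 + \frac{18631219}{1670166} = - \frac{80655397079}{1670166}$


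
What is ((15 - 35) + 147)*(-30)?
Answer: -3810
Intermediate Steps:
((15 - 35) + 147)*(-30) = (-20 + 147)*(-30) = 127*(-30) = -3810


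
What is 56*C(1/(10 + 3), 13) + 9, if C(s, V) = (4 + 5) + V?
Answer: 1241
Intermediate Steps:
C(s, V) = 9 + V
56*C(1/(10 + 3), 13) + 9 = 56*(9 + 13) + 9 = 56*22 + 9 = 1232 + 9 = 1241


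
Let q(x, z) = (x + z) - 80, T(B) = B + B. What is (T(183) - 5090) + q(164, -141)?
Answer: -4781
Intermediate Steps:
T(B) = 2*B
q(x, z) = -80 + x + z
(T(183) - 5090) + q(164, -141) = (2*183 - 5090) + (-80 + 164 - 141) = (366 - 5090) - 57 = -4724 - 57 = -4781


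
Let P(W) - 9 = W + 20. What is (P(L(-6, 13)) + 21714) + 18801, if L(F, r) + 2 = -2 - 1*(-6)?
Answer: 40546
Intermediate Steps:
L(F, r) = 2 (L(F, r) = -2 + (-2 - 1*(-6)) = -2 + (-2 + 6) = -2 + 4 = 2)
P(W) = 29 + W (P(W) = 9 + (W + 20) = 9 + (20 + W) = 29 + W)
(P(L(-6, 13)) + 21714) + 18801 = ((29 + 2) + 21714) + 18801 = (31 + 21714) + 18801 = 21745 + 18801 = 40546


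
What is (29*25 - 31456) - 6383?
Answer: -37114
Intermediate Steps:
(29*25 - 31456) - 6383 = (725 - 31456) - 6383 = -30731 - 6383 = -37114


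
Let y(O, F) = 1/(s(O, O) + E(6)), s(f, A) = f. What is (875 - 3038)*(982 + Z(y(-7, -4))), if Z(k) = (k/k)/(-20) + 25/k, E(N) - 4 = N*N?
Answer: -78168657/20 ≈ -3.9084e+6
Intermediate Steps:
E(N) = 4 + N**2 (E(N) = 4 + N*N = 4 + N**2)
y(O, F) = 1/(40 + O) (y(O, F) = 1/(O + (4 + 6**2)) = 1/(O + (4 + 36)) = 1/(O + 40) = 1/(40 + O))
Z(k) = -1/20 + 25/k (Z(k) = 1*(-1/20) + 25/k = -1/20 + 25/k)
(875 - 3038)*(982 + Z(y(-7, -4))) = (875 - 3038)*(982 + (500 - 1/(40 - 7))/(20*(1/(40 - 7)))) = -2163*(982 + (500 - 1/33)/(20*(1/33))) = -2163*(982 + (500 - 1*1/33)/(20*(1/33))) = -2163*(982 + (1/20)*33*(500 - 1/33)) = -2163*(982 + (1/20)*33*(16499/33)) = -2163*(982 + 16499/20) = -2163*36139/20 = -78168657/20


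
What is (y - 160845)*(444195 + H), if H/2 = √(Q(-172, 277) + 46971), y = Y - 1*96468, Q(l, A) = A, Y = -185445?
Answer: -196670889810 - 3542064*√2953 ≈ -1.9686e+11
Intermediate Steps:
y = -281913 (y = -185445 - 1*96468 = -185445 - 96468 = -281913)
H = 8*√2953 (H = 2*√(277 + 46971) = 2*√47248 = 2*(4*√2953) = 8*√2953 ≈ 434.73)
(y - 160845)*(444195 + H) = (-281913 - 160845)*(444195 + 8*√2953) = -442758*(444195 + 8*√2953) = -196670889810 - 3542064*√2953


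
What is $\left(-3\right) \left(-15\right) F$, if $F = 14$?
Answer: $630$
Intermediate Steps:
$\left(-3\right) \left(-15\right) F = \left(-3\right) \left(-15\right) 14 = 45 \cdot 14 = 630$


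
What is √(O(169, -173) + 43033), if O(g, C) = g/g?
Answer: √43034 ≈ 207.45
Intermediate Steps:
O(g, C) = 1
√(O(169, -173) + 43033) = √(1 + 43033) = √43034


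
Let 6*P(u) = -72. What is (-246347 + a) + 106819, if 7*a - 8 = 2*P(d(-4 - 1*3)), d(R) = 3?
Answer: -976712/7 ≈ -1.3953e+5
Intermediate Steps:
P(u) = -12 (P(u) = (⅙)*(-72) = -12)
a = -16/7 (a = 8/7 + (2*(-12))/7 = 8/7 + (⅐)*(-24) = 8/7 - 24/7 = -16/7 ≈ -2.2857)
(-246347 + a) + 106819 = (-246347 - 16/7) + 106819 = -1724445/7 + 106819 = -976712/7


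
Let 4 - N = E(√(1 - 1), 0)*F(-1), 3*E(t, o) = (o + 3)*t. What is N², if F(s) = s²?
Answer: 16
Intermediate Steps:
E(t, o) = t*(3 + o)/3 (E(t, o) = ((o + 3)*t)/3 = ((3 + o)*t)/3 = (t*(3 + o))/3 = t*(3 + o)/3)
N = 4 (N = 4 - √(1 - 1)*(3 + 0)/3*(-1)² = 4 - (⅓)*√0*3 = 4 - (⅓)*0*3 = 4 - 0 = 4 - 1*0 = 4 + 0 = 4)
N² = 4² = 16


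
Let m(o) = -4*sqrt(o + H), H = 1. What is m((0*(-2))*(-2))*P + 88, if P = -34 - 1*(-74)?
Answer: -72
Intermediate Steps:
P = 40 (P = -34 + 74 = 40)
m(o) = -4*sqrt(1 + o) (m(o) = -4*sqrt(o + 1) = -4*sqrt(1 + o))
m((0*(-2))*(-2))*P + 88 = -4*sqrt(1 + (0*(-2))*(-2))*40 + 88 = -4*sqrt(1 + 0*(-2))*40 + 88 = -4*sqrt(1 + 0)*40 + 88 = -4*sqrt(1)*40 + 88 = -4*1*40 + 88 = -4*40 + 88 = -160 + 88 = -72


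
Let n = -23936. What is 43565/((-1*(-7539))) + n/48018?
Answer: 318575111/60334617 ≈ 5.2801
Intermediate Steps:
43565/((-1*(-7539))) + n/48018 = 43565/((-1*(-7539))) - 23936/48018 = 43565/7539 - 23936*1/48018 = 43565*(1/7539) - 11968/24009 = 43565/7539 - 11968/24009 = 318575111/60334617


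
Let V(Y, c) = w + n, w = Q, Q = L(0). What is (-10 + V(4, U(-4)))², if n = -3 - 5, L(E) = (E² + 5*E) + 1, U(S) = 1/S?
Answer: 289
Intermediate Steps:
L(E) = 1 + E² + 5*E
n = -8
Q = 1 (Q = 1 + 0² + 5*0 = 1 + 0 + 0 = 1)
w = 1
V(Y, c) = -7 (V(Y, c) = 1 - 8 = -7)
(-10 + V(4, U(-4)))² = (-10 - 7)² = (-17)² = 289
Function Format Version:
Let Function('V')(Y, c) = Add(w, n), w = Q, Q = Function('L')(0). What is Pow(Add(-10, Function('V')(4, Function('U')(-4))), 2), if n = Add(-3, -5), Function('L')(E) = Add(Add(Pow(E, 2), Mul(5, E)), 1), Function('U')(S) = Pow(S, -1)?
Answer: 289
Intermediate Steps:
Function('L')(E) = Add(1, Pow(E, 2), Mul(5, E))
n = -8
Q = 1 (Q = Add(1, Pow(0, 2), Mul(5, 0)) = Add(1, 0, 0) = 1)
w = 1
Function('V')(Y, c) = -7 (Function('V')(Y, c) = Add(1, -8) = -7)
Pow(Add(-10, Function('V')(4, Function('U')(-4))), 2) = Pow(Add(-10, -7), 2) = Pow(-17, 2) = 289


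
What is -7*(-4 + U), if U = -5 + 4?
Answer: 35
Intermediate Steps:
U = -1
-7*(-4 + U) = -7*(-4 - 1) = -7*(-5) = 35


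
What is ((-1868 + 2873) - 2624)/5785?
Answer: -1619/5785 ≈ -0.27986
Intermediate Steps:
((-1868 + 2873) - 2624)/5785 = (1005 - 2624)*(1/5785) = -1619*1/5785 = -1619/5785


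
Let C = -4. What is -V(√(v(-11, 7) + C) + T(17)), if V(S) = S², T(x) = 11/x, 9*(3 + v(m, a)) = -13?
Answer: 20875/2601 - 44*I*√19/51 ≈ 8.0258 - 3.7606*I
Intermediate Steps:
v(m, a) = -40/9 (v(m, a) = -3 + (⅑)*(-13) = -3 - 13/9 = -40/9)
-V(√(v(-11, 7) + C) + T(17)) = -(√(-40/9 - 4) + 11/17)² = -(√(-76/9) + 11*(1/17))² = -(2*I*√19/3 + 11/17)² = -(11/17 + 2*I*√19/3)²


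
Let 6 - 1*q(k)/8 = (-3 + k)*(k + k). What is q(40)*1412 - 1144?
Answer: -33369528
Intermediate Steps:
q(k) = 48 - 16*k*(-3 + k) (q(k) = 48 - 8*(-3 + k)*(k + k) = 48 - 8*(-3 + k)*2*k = 48 - 16*k*(-3 + k))
q(40)*1412 - 1144 = (48 - 16*40² + 48*40)*1412 - 1144 = (48 - 16*1600 + 1920)*1412 - 1144 = (48 - 25600 + 1920)*1412 - 1144 = -23632*1412 - 1144 = -33368384 - 1144 = -33369528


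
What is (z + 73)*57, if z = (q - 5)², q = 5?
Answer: 4161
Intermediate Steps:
z = 0 (z = (5 - 5)² = 0² = 0)
(z + 73)*57 = (0 + 73)*57 = 73*57 = 4161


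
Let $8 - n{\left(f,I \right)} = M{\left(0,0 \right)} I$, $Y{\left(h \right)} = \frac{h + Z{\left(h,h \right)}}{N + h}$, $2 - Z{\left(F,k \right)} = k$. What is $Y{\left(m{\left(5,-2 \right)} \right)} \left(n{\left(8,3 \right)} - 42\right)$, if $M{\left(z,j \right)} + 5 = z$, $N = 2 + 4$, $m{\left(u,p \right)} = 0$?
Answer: $- \frac{19}{3} \approx -6.3333$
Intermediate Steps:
$Z{\left(F,k \right)} = 2 - k$
$N = 6$
$M{\left(z,j \right)} = -5 + z$
$Y{\left(h \right)} = \frac{2}{6 + h}$ ($Y{\left(h \right)} = \frac{h - \left(-2 + h\right)}{6 + h} = \frac{2}{6 + h}$)
$n{\left(f,I \right)} = 8 + 5 I$ ($n{\left(f,I \right)} = 8 - \left(-5 + 0\right) I = 8 - - 5 I = 8 + 5 I$)
$Y{\left(m{\left(5,-2 \right)} \right)} \left(n{\left(8,3 \right)} - 42\right) = \frac{2}{6 + 0} \left(\left(8 + 5 \cdot 3\right) - 42\right) = \frac{2}{6} \left(\left(8 + 15\right) - 42\right) = 2 \cdot \frac{1}{6} \left(23 - 42\right) = \frac{1}{3} \left(-19\right) = - \frac{19}{3}$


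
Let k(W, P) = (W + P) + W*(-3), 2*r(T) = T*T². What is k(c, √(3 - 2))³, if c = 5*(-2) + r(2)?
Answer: 2197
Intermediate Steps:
r(T) = T³/2 (r(T) = (T*T²)/2 = T³/2)
c = -6 (c = 5*(-2) + (½)*2³ = -10 + (½)*8 = -10 + 4 = -6)
k(W, P) = P - 2*W (k(W, P) = (P + W) - 3*W = P - 2*W)
k(c, √(3 - 2))³ = (√(3 - 2) - 2*(-6))³ = (√1 + 12)³ = (1 + 12)³ = 13³ = 2197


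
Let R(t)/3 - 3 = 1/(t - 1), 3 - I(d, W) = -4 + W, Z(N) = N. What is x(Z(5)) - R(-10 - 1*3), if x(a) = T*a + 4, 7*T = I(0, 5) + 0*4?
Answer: -47/14 ≈ -3.3571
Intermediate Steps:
I(d, W) = 7 - W (I(d, W) = 3 - (-4 + W) = 3 + (4 - W) = 7 - W)
R(t) = 9 + 3/(-1 + t) (R(t) = 9 + 3/(t - 1) = 9 + 3/(-1 + t))
T = 2/7 (T = ((7 - 1*5) + 0*4)/7 = ((7 - 5) + 0)/7 = (2 + 0)/7 = (1/7)*2 = 2/7 ≈ 0.28571)
x(a) = 4 + 2*a/7 (x(a) = 2*a/7 + 4 = 4 + 2*a/7)
x(Z(5)) - R(-10 - 1*3) = (4 + (2/7)*5) - 3*(-2 + 3*(-10 - 1*3))/(-1 + (-10 - 1*3)) = (4 + 10/7) - 3*(-2 + 3*(-10 - 3))/(-1 + (-10 - 3)) = 38/7 - 3*(-2 + 3*(-13))/(-1 - 13) = 38/7 - 3*(-2 - 39)/(-14) = 38/7 - 3*(-1)*(-41)/14 = 38/7 - 1*123/14 = 38/7 - 123/14 = -47/14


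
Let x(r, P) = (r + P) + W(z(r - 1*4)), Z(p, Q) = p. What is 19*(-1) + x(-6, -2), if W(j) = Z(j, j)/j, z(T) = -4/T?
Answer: -26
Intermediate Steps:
W(j) = 1 (W(j) = j/j = 1)
x(r, P) = 1 + P + r (x(r, P) = (r + P) + 1 = (P + r) + 1 = 1 + P + r)
19*(-1) + x(-6, -2) = 19*(-1) + (1 - 2 - 6) = -19 - 7 = -26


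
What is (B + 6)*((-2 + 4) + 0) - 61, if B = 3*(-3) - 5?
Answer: -77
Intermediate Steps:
B = -14 (B = -9 - 5 = -14)
(B + 6)*((-2 + 4) + 0) - 61 = (-14 + 6)*((-2 + 4) + 0) - 61 = -8*(2 + 0) - 61 = -8*2 - 61 = -16 - 61 = -77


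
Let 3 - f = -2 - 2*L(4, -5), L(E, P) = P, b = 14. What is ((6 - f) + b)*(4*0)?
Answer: 0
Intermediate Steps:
f = -5 (f = 3 - (-2 - 2*(-5)) = 3 - (-2 + 10) = 3 - 1*8 = 3 - 8 = -5)
((6 - f) + b)*(4*0) = ((6 - 1*(-5)) + 14)*(4*0) = ((6 + 5) + 14)*0 = (11 + 14)*0 = 25*0 = 0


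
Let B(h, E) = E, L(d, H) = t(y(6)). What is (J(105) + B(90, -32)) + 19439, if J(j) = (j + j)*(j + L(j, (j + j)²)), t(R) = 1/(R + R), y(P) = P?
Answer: 82949/2 ≈ 41475.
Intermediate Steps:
t(R) = 1/(2*R)
L(d, H) = 1/12 (L(d, H) = (½)/6 = (½)*(⅙) = 1/12)
J(j) = 2*j*(1/12 + j) (J(j) = (j + j)*(j + 1/12) = (2*j)*(1/12 + j) = 2*j*(1/12 + j))
(J(105) + B(90, -32)) + 19439 = ((⅙)*105*(1 + 12*105) - 32) + 19439 = ((⅙)*105*(1 + 1260) - 32) + 19439 = ((⅙)*105*1261 - 32) + 19439 = (44135/2 - 32) + 19439 = 44071/2 + 19439 = 82949/2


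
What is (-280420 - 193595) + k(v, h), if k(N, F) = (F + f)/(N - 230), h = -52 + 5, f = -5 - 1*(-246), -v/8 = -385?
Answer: -675471278/1425 ≈ -4.7402e+5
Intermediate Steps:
v = 3080 (v = -8*(-385) = 3080)
f = 241 (f = -5 + 246 = 241)
h = -47
k(N, F) = (241 + F)/(-230 + N) (k(N, F) = (F + 241)/(N - 230) = (241 + F)/(-230 + N))
(-280420 - 193595) + k(v, h) = (-280420 - 193595) + (241 - 47)/(-230 + 3080) = -474015 + 194/2850 = -474015 + (1/2850)*194 = -474015 + 97/1425 = -675471278/1425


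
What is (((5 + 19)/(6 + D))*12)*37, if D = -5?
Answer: 10656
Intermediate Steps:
(((5 + 19)/(6 + D))*12)*37 = (((5 + 19)/(6 - 5))*12)*37 = ((24/1)*12)*37 = ((24*1)*12)*37 = (24*12)*37 = 288*37 = 10656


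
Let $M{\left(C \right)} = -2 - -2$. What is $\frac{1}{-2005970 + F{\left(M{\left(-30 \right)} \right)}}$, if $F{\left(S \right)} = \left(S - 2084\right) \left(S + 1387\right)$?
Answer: $- \frac{1}{4896478} \approx -2.0423 \cdot 10^{-7}$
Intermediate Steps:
$M{\left(C \right)} = 0$ ($M{\left(C \right)} = -2 + 2 = 0$)
$F{\left(S \right)} = \left(-2084 + S\right) \left(1387 + S\right)$
$\frac{1}{-2005970 + F{\left(M{\left(-30 \right)} \right)}} = \frac{1}{-2005970 - \left(2890508 - 0^{2}\right)} = \frac{1}{-2005970 + \left(-2890508 + 0 + 0\right)} = \frac{1}{-2005970 - 2890508} = \frac{1}{-4896478} = - \frac{1}{4896478}$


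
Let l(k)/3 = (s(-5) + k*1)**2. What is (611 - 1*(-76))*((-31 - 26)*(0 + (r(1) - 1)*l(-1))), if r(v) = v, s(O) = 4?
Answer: 0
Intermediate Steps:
l(k) = 3*(4 + k)**2 (l(k) = 3*(4 + k*1)**2 = 3*(4 + k)**2)
(611 - 1*(-76))*((-31 - 26)*(0 + (r(1) - 1)*l(-1))) = (611 - 1*(-76))*((-31 - 26)*(0 + (1 - 1)*(3*(4 - 1)**2))) = (611 + 76)*(-57*(0 + 0*(3*3**2))) = 687*(-57*(0 + 0*(3*9))) = 687*(-57*(0 + 0*27)) = 687*(-57*(0 + 0)) = 687*(-57*0) = 687*0 = 0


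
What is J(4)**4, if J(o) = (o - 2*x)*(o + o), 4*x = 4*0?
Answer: 1048576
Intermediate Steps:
x = 0 (x = (4*0)/4 = (1/4)*0 = 0)
J(o) = 2*o**2 (J(o) = (o - 2*0)*(o + o) = (o + 0)*(2*o) = o*(2*o) = 2*o**2)
J(4)**4 = (2*4**2)**4 = (2*16)**4 = 32**4 = 1048576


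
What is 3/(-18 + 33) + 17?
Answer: 86/5 ≈ 17.200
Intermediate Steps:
3/(-18 + 33) + 17 = 3/15 + 17 = 3*(1/15) + 17 = ⅕ + 17 = 86/5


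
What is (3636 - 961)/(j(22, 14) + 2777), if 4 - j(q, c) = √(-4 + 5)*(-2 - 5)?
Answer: 2675/2788 ≈ 0.95947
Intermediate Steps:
j(q, c) = 11 (j(q, c) = 4 - √(-4 + 5)*(-2 - 5) = 4 - √1*(-7) = 4 - (-7) = 4 - 1*(-7) = 4 + 7 = 11)
(3636 - 961)/(j(22, 14) + 2777) = (3636 - 961)/(11 + 2777) = 2675/2788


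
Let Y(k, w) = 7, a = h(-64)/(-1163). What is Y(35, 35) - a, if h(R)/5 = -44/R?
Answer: 130311/18608 ≈ 7.0030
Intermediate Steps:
h(R) = -220/R (h(R) = 5*(-44/R) = -220/R)
a = -55/18608 (a = -220/(-64)/(-1163) = -220*(-1/64)*(-1/1163) = (55/16)*(-1/1163) = -55/18608 ≈ -0.0029557)
Y(35, 35) - a = 7 - 1*(-55/18608) = 7 + 55/18608 = 130311/18608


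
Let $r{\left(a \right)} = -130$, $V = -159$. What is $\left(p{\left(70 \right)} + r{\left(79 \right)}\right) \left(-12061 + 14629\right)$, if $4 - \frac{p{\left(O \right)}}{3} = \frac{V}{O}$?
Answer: $- \frac{9993372}{35} \approx -2.8553 \cdot 10^{5}$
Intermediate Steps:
$p{\left(O \right)} = 12 + \frac{477}{O}$ ($p{\left(O \right)} = 12 - 3 \left(- \frac{159}{O}\right) = 12 + \frac{477}{O}$)
$\left(p{\left(70 \right)} + r{\left(79 \right)}\right) \left(-12061 + 14629\right) = \left(\left(12 + \frac{477}{70}\right) - 130\right) \left(-12061 + 14629\right) = \left(\left(12 + 477 \cdot \frac{1}{70}\right) - 130\right) 2568 = \left(\left(12 + \frac{477}{70}\right) - 130\right) 2568 = \left(\frac{1317}{70} - 130\right) 2568 = \left(- \frac{7783}{70}\right) 2568 = - \frac{9993372}{35}$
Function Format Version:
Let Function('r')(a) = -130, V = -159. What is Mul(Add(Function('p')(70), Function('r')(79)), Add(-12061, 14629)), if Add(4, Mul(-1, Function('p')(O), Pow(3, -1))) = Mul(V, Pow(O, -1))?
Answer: Rational(-9993372, 35) ≈ -2.8553e+5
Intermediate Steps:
Function('p')(O) = Add(12, Mul(477, Pow(O, -1))) (Function('p')(O) = Add(12, Mul(-3, Mul(-159, Pow(O, -1)))) = Add(12, Mul(477, Pow(O, -1))))
Mul(Add(Function('p')(70), Function('r')(79)), Add(-12061, 14629)) = Mul(Add(Add(12, Mul(477, Pow(70, -1))), -130), Add(-12061, 14629)) = Mul(Add(Add(12, Mul(477, Rational(1, 70))), -130), 2568) = Mul(Add(Add(12, Rational(477, 70)), -130), 2568) = Mul(Add(Rational(1317, 70), -130), 2568) = Mul(Rational(-7783, 70), 2568) = Rational(-9993372, 35)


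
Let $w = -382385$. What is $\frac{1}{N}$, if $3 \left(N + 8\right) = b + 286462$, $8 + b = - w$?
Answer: $\frac{3}{668815} \approx 4.4855 \cdot 10^{-6}$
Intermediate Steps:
$b = 382377$ ($b = -8 - -382385 = -8 + 382385 = 382377$)
$N = \frac{668815}{3}$ ($N = -8 + \frac{382377 + 286462}{3} = -8 + \frac{1}{3} \cdot 668839 = -8 + \frac{668839}{3} = \frac{668815}{3} \approx 2.2294 \cdot 10^{5}$)
$\frac{1}{N} = \frac{1}{\frac{668815}{3}} = \frac{3}{668815}$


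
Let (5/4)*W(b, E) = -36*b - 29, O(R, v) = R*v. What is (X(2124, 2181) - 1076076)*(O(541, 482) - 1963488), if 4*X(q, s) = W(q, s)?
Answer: 9291559535798/5 ≈ 1.8583e+12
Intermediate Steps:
W(b, E) = -116/5 - 144*b/5 (W(b, E) = 4*(-36*b - 29)/5 = 4*(-29 - 36*b)/5 = -116/5 - 144*b/5)
X(q, s) = -29/5 - 36*q/5 (X(q, s) = (-116/5 - 144*q/5)/4 = -29/5 - 36*q/5)
(X(2124, 2181) - 1076076)*(O(541, 482) - 1963488) = ((-29/5 - 36/5*2124) - 1076076)*(541*482 - 1963488) = ((-29/5 - 76464/5) - 1076076)*(260762 - 1963488) = (-76493/5 - 1076076)*(-1702726) = -5456873/5*(-1702726) = 9291559535798/5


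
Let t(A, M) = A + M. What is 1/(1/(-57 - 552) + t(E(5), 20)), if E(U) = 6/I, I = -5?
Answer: 3045/57241 ≈ 0.053196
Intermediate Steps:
E(U) = -6/5 (E(U) = 6/(-5) = 6*(-⅕) = -6/5)
1/(1/(-57 - 552) + t(E(5), 20)) = 1/(1/(-57 - 552) + (-6/5 + 20)) = 1/(1/(-609) + 94/5) = 1/(-1/609 + 94/5) = 1/(57241/3045) = 3045/57241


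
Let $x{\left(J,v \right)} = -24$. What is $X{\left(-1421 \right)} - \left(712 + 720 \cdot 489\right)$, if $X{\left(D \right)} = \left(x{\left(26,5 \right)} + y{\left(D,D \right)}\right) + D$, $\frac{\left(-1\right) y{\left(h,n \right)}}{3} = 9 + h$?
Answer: $-350001$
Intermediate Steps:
$y{\left(h,n \right)} = -27 - 3 h$ ($y{\left(h,n \right)} = - 3 \left(9 + h\right) = -27 - 3 h$)
$X{\left(D \right)} = -51 - 2 D$ ($X{\left(D \right)} = \left(-24 - \left(27 + 3 D\right)\right) + D = \left(-51 - 3 D\right) + D = -51 - 2 D$)
$X{\left(-1421 \right)} - \left(712 + 720 \cdot 489\right) = \left(-51 - -2842\right) - \left(712 + 720 \cdot 489\right) = \left(-51 + 2842\right) - \left(712 + 352080\right) = 2791 - 352792 = -350001$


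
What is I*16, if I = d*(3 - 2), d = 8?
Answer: 128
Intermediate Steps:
I = 8 (I = 8*(3 - 2) = 8*1 = 8)
I*16 = 8*16 = 128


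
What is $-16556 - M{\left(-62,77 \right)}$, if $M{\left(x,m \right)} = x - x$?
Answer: $-16556$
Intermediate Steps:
$M{\left(x,m \right)} = 0$
$-16556 - M{\left(-62,77 \right)} = -16556 - 0 = -16556 + 0 = -16556$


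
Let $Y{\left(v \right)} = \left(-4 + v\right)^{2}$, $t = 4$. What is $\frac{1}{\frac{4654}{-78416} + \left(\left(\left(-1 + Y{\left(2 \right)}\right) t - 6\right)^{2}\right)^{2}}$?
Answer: $\frac{3016}{3908557} \approx 0.00077164$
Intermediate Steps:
$\frac{1}{\frac{4654}{-78416} + \left(\left(\left(-1 + Y{\left(2 \right)}\right) t - 6\right)^{2}\right)^{2}} = \frac{1}{\frac{4654}{-78416} + \left(\left(\left(-1 + \left(-4 + 2\right)^{2}\right) 4 - 6\right)^{2}\right)^{2}} = \frac{1}{4654 \left(- \frac{1}{78416}\right) + \left(\left(\left(-1 + \left(-2\right)^{2}\right) 4 - 6\right)^{2}\right)^{2}} = \frac{1}{- \frac{179}{3016} + \left(\left(\left(-1 + 4\right) 4 - 6\right)^{2}\right)^{2}} = \frac{1}{- \frac{179}{3016} + \left(\left(3 \cdot 4 - 6\right)^{2}\right)^{2}} = \frac{1}{- \frac{179}{3016} + \left(\left(12 - 6\right)^{2}\right)^{2}} = \frac{1}{- \frac{179}{3016} + \left(6^{2}\right)^{2}} = \frac{1}{- \frac{179}{3016} + 36^{2}} = \frac{1}{- \frac{179}{3016} + 1296} = \frac{1}{\frac{3908557}{3016}} = \frac{3016}{3908557}$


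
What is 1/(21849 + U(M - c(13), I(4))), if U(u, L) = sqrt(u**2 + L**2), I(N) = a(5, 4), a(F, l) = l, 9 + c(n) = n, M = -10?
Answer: 21849/477378589 - 2*sqrt(53)/477378589 ≈ 4.5738e-5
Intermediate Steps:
c(n) = -9 + n
I(N) = 4
U(u, L) = sqrt(L**2 + u**2)
1/(21849 + U(M - c(13), I(4))) = 1/(21849 + sqrt(4**2 + (-10 - (-9 + 13))**2)) = 1/(21849 + sqrt(16 + (-10 - 1*4)**2)) = 1/(21849 + sqrt(16 + (-10 - 4)**2)) = 1/(21849 + sqrt(16 + (-14)**2)) = 1/(21849 + sqrt(16 + 196)) = 1/(21849 + sqrt(212)) = 1/(21849 + 2*sqrt(53))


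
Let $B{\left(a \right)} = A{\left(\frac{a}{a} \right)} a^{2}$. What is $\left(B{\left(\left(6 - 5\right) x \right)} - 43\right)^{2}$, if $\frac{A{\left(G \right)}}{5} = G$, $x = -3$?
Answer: $4$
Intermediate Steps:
$A{\left(G \right)} = 5 G$
$B{\left(a \right)} = 5 a^{2}$ ($B{\left(a \right)} = 5 \frac{a}{a} a^{2} = 5 \cdot 1 a^{2} = 5 a^{2}$)
$\left(B{\left(\left(6 - 5\right) x \right)} - 43\right)^{2} = \left(5 \left(\left(6 - 5\right) \left(-3\right)\right)^{2} - 43\right)^{2} = \left(5 \left(1 \left(-3\right)\right)^{2} - 43\right)^{2} = \left(5 \left(-3\right)^{2} - 43\right)^{2} = \left(5 \cdot 9 - 43\right)^{2} = \left(45 - 43\right)^{2} = 2^{2} = 4$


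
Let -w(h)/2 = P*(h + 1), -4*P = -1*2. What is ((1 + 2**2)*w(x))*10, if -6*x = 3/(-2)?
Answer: -125/2 ≈ -62.500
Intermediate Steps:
P = 1/2 (P = -(-1)*2/4 = -1/4*(-2) = 1/2 ≈ 0.50000)
x = 1/4 (x = -1/(2*(-2)) = -(-1)/(2*2) = -1/6*(-3/2) = 1/4 ≈ 0.25000)
w(h) = -1 - h (w(h) = -(h + 1) = -(1 + h) = -2*(1/2 + h/2) = -1 - h)
((1 + 2**2)*w(x))*10 = ((1 + 2**2)*(-1 - 1*1/4))*10 = ((1 + 4)*(-1 - 1/4))*10 = (5*(-5/4))*10 = -25/4*10 = -125/2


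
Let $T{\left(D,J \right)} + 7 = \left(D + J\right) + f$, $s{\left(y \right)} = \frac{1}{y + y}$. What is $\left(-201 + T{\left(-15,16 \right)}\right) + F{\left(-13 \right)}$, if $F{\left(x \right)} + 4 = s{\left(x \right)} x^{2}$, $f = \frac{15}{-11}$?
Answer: $- \frac{4815}{22} \approx -218.86$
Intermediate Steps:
$f = - \frac{15}{11}$ ($f = 15 \left(- \frac{1}{11}\right) = - \frac{15}{11} \approx -1.3636$)
$s{\left(y \right)} = \frac{1}{2 y}$
$T{\left(D,J \right)} = - \frac{92}{11} + D + J$ ($T{\left(D,J \right)} = -7 - \left(\frac{15}{11} - D - J\right) = -7 + \left(- \frac{15}{11} + D + J\right) = - \frac{92}{11} + D + J$)
$F{\left(x \right)} = -4 + \frac{x}{2}$ ($F{\left(x \right)} = -4 + \frac{1}{2 x} x^{2} = -4 + \frac{x}{2}$)
$\left(-201 + T{\left(-15,16 \right)}\right) + F{\left(-13 \right)} = \left(-201 - \frac{81}{11}\right) + \left(-4 + \frac{1}{2} \left(-13\right)\right) = \left(-201 - \frac{81}{11}\right) - \frac{21}{2} = - \frac{2292}{11} - \frac{21}{2} = - \frac{4815}{22}$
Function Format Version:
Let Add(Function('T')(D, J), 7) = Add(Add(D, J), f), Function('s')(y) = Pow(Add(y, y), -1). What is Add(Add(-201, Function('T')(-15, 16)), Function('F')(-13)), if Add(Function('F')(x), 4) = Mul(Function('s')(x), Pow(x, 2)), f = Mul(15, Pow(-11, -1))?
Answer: Rational(-4815, 22) ≈ -218.86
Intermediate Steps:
f = Rational(-15, 11) (f = Mul(15, Rational(-1, 11)) = Rational(-15, 11) ≈ -1.3636)
Function('s')(y) = Mul(Rational(1, 2), Pow(y, -1)) (Function('s')(y) = Pow(Mul(2, y), -1) = Mul(Rational(1, 2), Pow(y, -1)))
Function('T')(D, J) = Add(Rational(-92, 11), D, J) (Function('T')(D, J) = Add(-7, Add(Add(D, J), Rational(-15, 11))) = Add(-7, Add(Rational(-15, 11), D, J)) = Add(Rational(-92, 11), D, J))
Function('F')(x) = Add(-4, Mul(Rational(1, 2), x)) (Function('F')(x) = Add(-4, Mul(Mul(Rational(1, 2), Pow(x, -1)), Pow(x, 2))) = Add(-4, Mul(Rational(1, 2), x)))
Add(Add(-201, Function('T')(-15, 16)), Function('F')(-13)) = Add(Add(-201, Add(Rational(-92, 11), -15, 16)), Add(-4, Mul(Rational(1, 2), -13))) = Add(Add(-201, Rational(-81, 11)), Add(-4, Rational(-13, 2))) = Add(Rational(-2292, 11), Rational(-21, 2)) = Rational(-4815, 22)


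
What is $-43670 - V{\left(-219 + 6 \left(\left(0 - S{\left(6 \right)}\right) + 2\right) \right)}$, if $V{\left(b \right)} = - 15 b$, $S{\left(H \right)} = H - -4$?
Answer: $-47675$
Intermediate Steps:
$S{\left(H \right)} = 4 + H$ ($S{\left(H \right)} = H + 4 = 4 + H$)
$-43670 - V{\left(-219 + 6 \left(\left(0 - S{\left(6 \right)}\right) + 2\right) \right)} = -43670 - - 15 \left(-219 + 6 \left(\left(0 - \left(4 + 6\right)\right) + 2\right)\right) = -43670 - - 15 \left(-219 + 6 \left(\left(0 - 10\right) + 2\right)\right) = -43670 - - 15 \left(-219 + 6 \left(-10 + 2\right)\right) = -43670 - - 15 \left(-219 + 6 \left(-8\right)\right) = -43670 - - 15 \left(-219 - 48\right) = -43670 - \left(-15\right) \left(-267\right) = -43670 - 4005 = -47675$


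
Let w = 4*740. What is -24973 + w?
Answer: -22013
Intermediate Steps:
w = 2960
-24973 + w = -24973 + 2960 = -22013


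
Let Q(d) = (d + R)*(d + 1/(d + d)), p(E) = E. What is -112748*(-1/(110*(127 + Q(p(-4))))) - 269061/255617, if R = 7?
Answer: 101711130529/12892043395 ≈ 7.8895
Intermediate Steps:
Q(d) = (7 + d)*(d + 1/(2*d)) (Q(d) = (d + 7)*(d + 1/(d + d)) = (7 + d)*(d + 1/(2*d)))
-112748*(-1/(110*(127 + Q(p(-4))))) - 269061/255617 = -112748*(-1/(110*(127 + (½ + (-4)² + 7*(-4) + (7/2)/(-4))))) - 269061/255617 = -112748*(-1/(110*(127 + (½ + 16 - 28 + (7/2)*(-¼))))) - 269061*1/255617 = -112748*(-1/(110*(127 + (½ + 16 - 28 - 7/8)))) - 269061/255617 = -112748*(-1/(110*(127 - 99/8))) - 269061/255617 = -112748/((917/8)*(-110)) - 269061/255617 = -112748/(-50435/4) - 269061/255617 = -112748*(-4/50435) - 269061/255617 = 450992/50435 - 269061/255617 = 101711130529/12892043395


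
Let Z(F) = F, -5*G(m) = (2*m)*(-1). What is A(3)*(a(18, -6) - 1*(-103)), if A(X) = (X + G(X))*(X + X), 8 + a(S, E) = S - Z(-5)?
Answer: 14868/5 ≈ 2973.6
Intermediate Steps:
G(m) = 2*m/5 (G(m) = -2*m*(-1)/5 = -(-2)*m/5 = 2*m/5)
a(S, E) = -3 + S (a(S, E) = -8 + (S - 1*(-5)) = -8 + (S + 5) = -8 + (5 + S) = -3 + S)
A(X) = 14*X²/5 (A(X) = (X + 2*X/5)*(X + X) = (7*X/5)*(2*X) = 14*X²/5)
A(3)*(a(18, -6) - 1*(-103)) = ((14/5)*3²)*((-3 + 18) - 1*(-103)) = ((14/5)*9)*(15 + 103) = (126/5)*118 = 14868/5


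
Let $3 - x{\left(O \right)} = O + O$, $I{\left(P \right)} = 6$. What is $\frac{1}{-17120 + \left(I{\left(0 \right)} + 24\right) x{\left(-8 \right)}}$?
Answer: $- \frac{1}{16550} \approx -6.0423 \cdot 10^{-5}$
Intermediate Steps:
$x{\left(O \right)} = 3 - 2 O$ ($x{\left(O \right)} = 3 - \left(O + O\right) = 3 - 2 O$)
$\frac{1}{-17120 + \left(I{\left(0 \right)} + 24\right) x{\left(-8 \right)}} = \frac{1}{-17120 + \left(6 + 24\right) \left(3 - -16\right)} = \frac{1}{-17120 + 30 \left(3 + 16\right)} = \frac{1}{-17120 + 30 \cdot 19} = \frac{1}{-17120 + 570} = \frac{1}{-16550} = - \frac{1}{16550}$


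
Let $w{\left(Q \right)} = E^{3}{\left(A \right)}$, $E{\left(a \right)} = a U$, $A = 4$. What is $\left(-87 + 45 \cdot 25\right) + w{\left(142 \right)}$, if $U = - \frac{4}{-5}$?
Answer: $\frac{133846}{125} \approx 1070.8$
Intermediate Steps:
$U = \frac{4}{5}$ ($U = \left(-4\right) \left(- \frac{1}{5}\right) = \frac{4}{5} \approx 0.8$)
$E{\left(a \right)} = \frac{4 a}{5}$ ($E{\left(a \right)} = a \frac{4}{5} = \frac{4 a}{5}$)
$w{\left(Q \right)} = \frac{4096}{125}$ ($w{\left(Q \right)} = \left(\frac{4}{5} \cdot 4\right)^{3} = \left(\frac{16}{5}\right)^{3} = \frac{4096}{125}$)
$\left(-87 + 45 \cdot 25\right) + w{\left(142 \right)} = \left(-87 + 45 \cdot 25\right) + \frac{4096}{125} = \left(-87 + 1125\right) + \frac{4096}{125} = 1038 + \frac{4096}{125} = \frac{133846}{125}$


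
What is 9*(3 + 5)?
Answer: 72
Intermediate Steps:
9*(3 + 5) = 9*8 = 72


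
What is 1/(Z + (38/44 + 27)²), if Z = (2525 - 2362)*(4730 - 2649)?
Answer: 484/164550021 ≈ 2.9414e-6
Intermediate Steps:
Z = 339203 (Z = 163*2081 = 339203)
1/(Z + (38/44 + 27)²) = 1/(339203 + (38/44 + 27)²) = 1/(339203 + (38*(1/44) + 27)²) = 1/(339203 + (19/22 + 27)²) = 1/(339203 + (613/22)²) = 1/(339203 + 375769/484) = 1/(164550021/484) = 484/164550021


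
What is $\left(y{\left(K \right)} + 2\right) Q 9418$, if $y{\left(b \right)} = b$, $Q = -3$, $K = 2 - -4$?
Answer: $-226032$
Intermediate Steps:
$K = 6$ ($K = 2 + 4 = 6$)
$\left(y{\left(K \right)} + 2\right) Q 9418 = \left(6 + 2\right) \left(-3\right) 9418 = 8 \left(-3\right) 9418 = \left(-24\right) 9418 = -226032$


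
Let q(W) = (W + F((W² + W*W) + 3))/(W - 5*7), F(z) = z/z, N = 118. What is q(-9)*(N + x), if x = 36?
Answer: 28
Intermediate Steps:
F(z) = 1
q(W) = (1 + W)/(-35 + W) (q(W) = (W + 1)/(W - 5*7) = (1 + W)/(W - 35) = (1 + W)/(-35 + W))
q(-9)*(N + x) = ((1 - 9)/(-35 - 9))*(118 + 36) = (-8/(-44))*154 = -1/44*(-8)*154 = (2/11)*154 = 28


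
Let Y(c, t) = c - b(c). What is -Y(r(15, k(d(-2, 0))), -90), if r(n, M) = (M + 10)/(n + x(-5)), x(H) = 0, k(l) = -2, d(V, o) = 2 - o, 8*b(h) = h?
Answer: -7/15 ≈ -0.46667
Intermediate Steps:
b(h) = h/8
r(n, M) = (10 + M)/n (r(n, M) = (M + 10)/(n + 0) = (10 + M)/n)
Y(c, t) = 7*c/8 (Y(c, t) = c - c/8 = 7*c/8)
-Y(r(15, k(d(-2, 0))), -90) = -7*(10 - 2)/15/8 = -7*(1/15)*8/8 = -7*8/(8*15) = -1*7/15 = -7/15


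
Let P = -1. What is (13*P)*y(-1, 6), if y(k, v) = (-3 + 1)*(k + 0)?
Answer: -26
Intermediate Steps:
y(k, v) = -2*k
(13*P)*y(-1, 6) = (13*(-1))*(-2*(-1)) = -13*2 = -26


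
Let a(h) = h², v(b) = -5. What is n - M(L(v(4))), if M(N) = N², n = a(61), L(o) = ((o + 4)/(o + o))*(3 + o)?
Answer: 93024/25 ≈ 3721.0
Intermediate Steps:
L(o) = (3 + o)*(4 + o)/(2*o) (L(o) = ((4 + o)/((2*o)))*(3 + o) = ((4 + o)*(1/(2*o)))*(3 + o) = ((4 + o)/(2*o))*(3 + o) = (3 + o)*(4 + o)/(2*o))
n = 3721 (n = 61² = 3721)
n - M(L(v(4))) = 3721 - ((½)*(12 - 5*(7 - 5))/(-5))² = 3721 - ((½)*(-⅕)*(12 - 5*2))² = 3721 - ((½)*(-⅕)*(12 - 10))² = 3721 - ((½)*(-⅕)*2)² = 3721 - (-⅕)² = 3721 - 1*1/25 = 3721 - 1/25 = 93024/25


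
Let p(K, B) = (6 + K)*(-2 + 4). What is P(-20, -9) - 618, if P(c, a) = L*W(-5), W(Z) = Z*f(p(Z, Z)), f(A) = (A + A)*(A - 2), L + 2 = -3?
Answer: -618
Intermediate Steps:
L = -5 (L = -2 - 3 = -5)
p(K, B) = 12 + 2*K (p(K, B) = (6 + K)*2 = 12 + 2*K)
f(A) = 2*A*(-2 + A) (f(A) = (2*A)*(-2 + A) = 2*A*(-2 + A))
W(Z) = 2*Z*(10 + 2*Z)*(12 + 2*Z) (W(Z) = Z*(2*(12 + 2*Z)*(-2 + (12 + 2*Z))) = Z*(2*(12 + 2*Z)*(10 + 2*Z)) = Z*(2*(10 + 2*Z)*(12 + 2*Z)) = 2*Z*(10 + 2*Z)*(12 + 2*Z))
P(c, a) = 0 (P(c, a) = -40*(-5)*(5 - 5)*(6 - 5) = -40*(-5)*0 = -5*0 = 0)
P(-20, -9) - 618 = 0 - 618 = -618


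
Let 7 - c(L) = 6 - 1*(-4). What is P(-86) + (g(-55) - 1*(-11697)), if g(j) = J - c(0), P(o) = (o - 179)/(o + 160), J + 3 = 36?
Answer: 867977/74 ≈ 11729.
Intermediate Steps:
J = 33 (J = -3 + 36 = 33)
P(o) = (-179 + o)/(160 + o)
c(L) = -3 (c(L) = 7 - (6 - 1*(-4)) = 7 - (6 + 4) = 7 - 1*10 = 7 - 10 = -3)
g(j) = 36 (g(j) = 33 - 1*(-3) = 33 + 3 = 36)
P(-86) + (g(-55) - 1*(-11697)) = (-179 - 86)/(160 - 86) + (36 - 1*(-11697)) = -265/74 + (36 + 11697) = (1/74)*(-265) + 11733 = -265/74 + 11733 = 867977/74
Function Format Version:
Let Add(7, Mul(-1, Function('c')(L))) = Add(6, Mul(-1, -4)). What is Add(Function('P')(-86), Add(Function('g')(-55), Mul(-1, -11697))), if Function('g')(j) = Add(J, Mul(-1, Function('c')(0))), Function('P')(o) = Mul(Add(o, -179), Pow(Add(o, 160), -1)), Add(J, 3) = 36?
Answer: Rational(867977, 74) ≈ 11729.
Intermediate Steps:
J = 33 (J = Add(-3, 36) = 33)
Function('P')(o) = Mul(Pow(Add(160, o), -1), Add(-179, o)) (Function('P')(o) = Mul(Add(-179, o), Pow(Add(160, o), -1)) = Mul(Pow(Add(160, o), -1), Add(-179, o)))
Function('c')(L) = -3 (Function('c')(L) = Add(7, Mul(-1, Add(6, Mul(-1, -4)))) = Add(7, Mul(-1, Add(6, 4))) = Add(7, Mul(-1, 10)) = Add(7, -10) = -3)
Function('g')(j) = 36 (Function('g')(j) = Add(33, Mul(-1, -3)) = Add(33, 3) = 36)
Add(Function('P')(-86), Add(Function('g')(-55), Mul(-1, -11697))) = Add(Mul(Pow(Add(160, -86), -1), Add(-179, -86)), Add(36, Mul(-1, -11697))) = Add(Mul(Pow(74, -1), -265), Add(36, 11697)) = Add(Mul(Rational(1, 74), -265), 11733) = Add(Rational(-265, 74), 11733) = Rational(867977, 74)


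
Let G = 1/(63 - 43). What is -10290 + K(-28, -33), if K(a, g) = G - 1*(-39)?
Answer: -205019/20 ≈ -10251.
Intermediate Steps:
G = 1/20 ≈ 0.050000
K(a, g) = 781/20 (K(a, g) = 1/20 - 1*(-39) = 1/20 + 39 = 781/20)
-10290 + K(-28, -33) = -10290 + 781/20 = -205019/20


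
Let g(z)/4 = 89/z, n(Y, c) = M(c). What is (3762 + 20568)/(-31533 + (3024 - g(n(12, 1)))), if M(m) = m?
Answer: -4866/5773 ≈ -0.84289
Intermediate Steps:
n(Y, c) = c
g(z) = 356/z (g(z) = 4*(89/z) = 356/z)
(3762 + 20568)/(-31533 + (3024 - g(n(12, 1)))) = (3762 + 20568)/(-31533 + (3024 - 356/1)) = 24330/(-31533 + (3024 - 356)) = 24330/(-31533 + 2668) = 24330/(-28865) = 24330*(-1/28865) = -4866/5773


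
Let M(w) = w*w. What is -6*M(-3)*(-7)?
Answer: 378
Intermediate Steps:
M(w) = w**2
-6*M(-3)*(-7) = -6*(-3)**2*(-7) = -6*9*(-7) = -54*(-7) = 378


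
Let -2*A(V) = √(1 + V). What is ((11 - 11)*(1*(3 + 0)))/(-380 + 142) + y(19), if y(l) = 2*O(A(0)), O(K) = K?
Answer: -1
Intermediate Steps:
A(V) = -√(1 + V)/2
y(l) = -1 (y(l) = 2*(-√(1 + 0)/2) = 2*(-√1/2) = 2*(-½*1) = 2*(-½) = -1)
((11 - 11)*(1*(3 + 0)))/(-380 + 142) + y(19) = ((11 - 11)*(1*(3 + 0)))/(-380 + 142) - 1 = (0*(1*3))/(-238) - 1 = (0*3)*(-1/238) - 1 = 0*(-1/238) - 1 = 0 - 1 = -1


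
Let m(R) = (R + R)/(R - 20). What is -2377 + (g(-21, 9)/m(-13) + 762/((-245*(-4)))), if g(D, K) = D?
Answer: -7653161/3185 ≈ -2402.9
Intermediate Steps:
m(R) = 2*R/(-20 + R) (m(R) = (2*R)/(-20 + R) = 2*R/(-20 + R))
-2377 + (g(-21, 9)/m(-13) + 762/((-245*(-4)))) = -2377 + (-21/(2*(-13)/(-20 - 13)) + 762/((-245*(-4)))) = -2377 + (-21/(2*(-13)/(-33)) + 762/980) = -2377 + (-21/(2*(-13)*(-1/33)) + 762*(1/980)) = -2377 + (-21/26/33 + 381/490) = -2377 + (-21*33/26 + 381/490) = -2377 + (-693/26 + 381/490) = -2377 - 82416/3185 = -7653161/3185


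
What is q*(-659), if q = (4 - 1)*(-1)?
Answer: 1977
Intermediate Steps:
q = -3 (q = 3*(-1) = -3)
q*(-659) = -3*(-659) = 1977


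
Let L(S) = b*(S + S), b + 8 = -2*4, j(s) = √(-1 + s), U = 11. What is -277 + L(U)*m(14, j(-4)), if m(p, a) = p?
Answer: -5205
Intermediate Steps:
b = -16 (b = -8 - 2*4 = -8 - 8 = -16)
L(S) = -32*S (L(S) = -16*(S + S) = -32*S)
-277 + L(U)*m(14, j(-4)) = -277 - 32*11*14 = -277 - 352*14 = -277 - 4928 = -5205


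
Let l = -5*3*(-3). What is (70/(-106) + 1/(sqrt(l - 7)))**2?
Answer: 49359/106742 - 35*sqrt(38)/1007 ≈ 0.24816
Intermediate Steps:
l = 45 (l = -15*(-3) = 45)
(70/(-106) + 1/(sqrt(l - 7)))**2 = (70/(-106) + 1/(sqrt(45 - 7)))**2 = (70*(-1/106) + 1/(sqrt(38)))**2 = (-35/53 + sqrt(38)/38)**2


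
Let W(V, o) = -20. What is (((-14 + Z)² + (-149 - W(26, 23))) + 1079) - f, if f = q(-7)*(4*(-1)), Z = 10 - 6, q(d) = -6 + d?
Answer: 998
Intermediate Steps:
Z = 4
f = 52 (f = (-6 - 7)*(4*(-1)) = -13*(-4) = 52)
(((-14 + Z)² + (-149 - W(26, 23))) + 1079) - f = (((-14 + 4)² + (-149 - 1*(-20))) + 1079) - 1*52 = (((-10)² + (-149 + 20)) + 1079) - 52 = ((100 - 129) + 1079) - 52 = (-29 + 1079) - 52 = 1050 - 52 = 998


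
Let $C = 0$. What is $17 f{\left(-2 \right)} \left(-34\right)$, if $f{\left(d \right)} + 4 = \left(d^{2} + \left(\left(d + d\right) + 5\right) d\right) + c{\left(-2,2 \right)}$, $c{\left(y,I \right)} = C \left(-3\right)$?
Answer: $1156$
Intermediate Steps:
$c{\left(y,I \right)} = 0$ ($c{\left(y,I \right)} = 0 \left(-3\right) = 0$)
$f{\left(d \right)} = -4 + d^{2} + d \left(5 + 2 d\right)$ ($f{\left(d \right)} = -4 + \left(\left(d^{2} + \left(\left(d + d\right) + 5\right) d\right) + 0\right) = -4 + \left(\left(d^{2} + \left(2 d + 5\right) d\right) + 0\right) = -4 + \left(\left(d^{2} + \left(5 + 2 d\right) d\right) + 0\right) = -4 + \left(\left(d^{2} + d \left(5 + 2 d\right)\right) + 0\right) = -4 + \left(d^{2} + d \left(5 + 2 d\right)\right) = -4 + d^{2} + d \left(5 + 2 d\right)$)
$17 f{\left(-2 \right)} \left(-34\right) = 17 \left(-4 + 3 \left(-2\right)^{2} + 5 \left(-2\right)\right) \left(-34\right) = 17 \left(-4 + 3 \cdot 4 - 10\right) \left(-34\right) = 17 \left(-4 + 12 - 10\right) \left(-34\right) = 17 \left(-2\right) \left(-34\right) = \left(-34\right) \left(-34\right) = 1156$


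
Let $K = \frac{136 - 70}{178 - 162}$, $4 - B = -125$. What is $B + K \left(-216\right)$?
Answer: $-762$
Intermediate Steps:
$B = 129$ ($B = 4 - -125 = 4 + 125 = 129$)
$K = \frac{33}{8}$ ($K = \frac{66}{16} = 66 \cdot \frac{1}{16} = \frac{33}{8} \approx 4.125$)
$B + K \left(-216\right) = 129 + \frac{33}{8} \left(-216\right) = 129 - 891 = -762$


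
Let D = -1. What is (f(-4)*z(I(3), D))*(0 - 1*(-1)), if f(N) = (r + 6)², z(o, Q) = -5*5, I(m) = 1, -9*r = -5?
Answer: -87025/81 ≈ -1074.4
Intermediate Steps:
r = 5/9 (r = -⅑*(-5) = 5/9 ≈ 0.55556)
z(o, Q) = -25
f(N) = 3481/81 (f(N) = (5/9 + 6)² = (59/9)² = 3481/81)
(f(-4)*z(I(3), D))*(0 - 1*(-1)) = ((3481/81)*(-25))*(0 - 1*(-1)) = -87025*(0 + 1)/81 = -87025/81*1 = -87025/81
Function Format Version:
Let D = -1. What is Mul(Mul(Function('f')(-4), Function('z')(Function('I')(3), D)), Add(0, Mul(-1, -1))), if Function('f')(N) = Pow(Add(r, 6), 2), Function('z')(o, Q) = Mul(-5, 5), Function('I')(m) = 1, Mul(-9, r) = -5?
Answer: Rational(-87025, 81) ≈ -1074.4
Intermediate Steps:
r = Rational(5, 9) (r = Mul(Rational(-1, 9), -5) = Rational(5, 9) ≈ 0.55556)
Function('z')(o, Q) = -25
Function('f')(N) = Rational(3481, 81) (Function('f')(N) = Pow(Add(Rational(5, 9), 6), 2) = Pow(Rational(59, 9), 2) = Rational(3481, 81))
Mul(Mul(Function('f')(-4), Function('z')(Function('I')(3), D)), Add(0, Mul(-1, -1))) = Mul(Mul(Rational(3481, 81), -25), Add(0, Mul(-1, -1))) = Mul(Rational(-87025, 81), Add(0, 1)) = Mul(Rational(-87025, 81), 1) = Rational(-87025, 81)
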